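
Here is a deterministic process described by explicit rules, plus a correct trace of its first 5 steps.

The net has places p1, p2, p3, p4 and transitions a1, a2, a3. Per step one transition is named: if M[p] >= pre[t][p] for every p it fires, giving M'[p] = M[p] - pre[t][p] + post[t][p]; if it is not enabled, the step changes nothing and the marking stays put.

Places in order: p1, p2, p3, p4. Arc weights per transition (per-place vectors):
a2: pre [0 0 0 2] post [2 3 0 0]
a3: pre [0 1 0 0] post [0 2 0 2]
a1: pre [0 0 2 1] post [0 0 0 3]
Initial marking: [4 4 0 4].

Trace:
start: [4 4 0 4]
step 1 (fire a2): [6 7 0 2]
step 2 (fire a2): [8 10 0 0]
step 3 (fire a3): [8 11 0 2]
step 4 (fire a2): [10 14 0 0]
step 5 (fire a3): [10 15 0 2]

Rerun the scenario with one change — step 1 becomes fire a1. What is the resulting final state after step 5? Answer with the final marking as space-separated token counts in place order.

8 12 0 4

(re-executing from step 1 with the substitution; state before step 1: [4 4 0 4])
step 1 (fire a1): [4 4 0 4]
step 2 (fire a2): [6 7 0 2]
step 3 (fire a3): [6 8 0 4]
step 4 (fire a2): [8 11 0 2]
step 5 (fire a3): [8 12 0 4]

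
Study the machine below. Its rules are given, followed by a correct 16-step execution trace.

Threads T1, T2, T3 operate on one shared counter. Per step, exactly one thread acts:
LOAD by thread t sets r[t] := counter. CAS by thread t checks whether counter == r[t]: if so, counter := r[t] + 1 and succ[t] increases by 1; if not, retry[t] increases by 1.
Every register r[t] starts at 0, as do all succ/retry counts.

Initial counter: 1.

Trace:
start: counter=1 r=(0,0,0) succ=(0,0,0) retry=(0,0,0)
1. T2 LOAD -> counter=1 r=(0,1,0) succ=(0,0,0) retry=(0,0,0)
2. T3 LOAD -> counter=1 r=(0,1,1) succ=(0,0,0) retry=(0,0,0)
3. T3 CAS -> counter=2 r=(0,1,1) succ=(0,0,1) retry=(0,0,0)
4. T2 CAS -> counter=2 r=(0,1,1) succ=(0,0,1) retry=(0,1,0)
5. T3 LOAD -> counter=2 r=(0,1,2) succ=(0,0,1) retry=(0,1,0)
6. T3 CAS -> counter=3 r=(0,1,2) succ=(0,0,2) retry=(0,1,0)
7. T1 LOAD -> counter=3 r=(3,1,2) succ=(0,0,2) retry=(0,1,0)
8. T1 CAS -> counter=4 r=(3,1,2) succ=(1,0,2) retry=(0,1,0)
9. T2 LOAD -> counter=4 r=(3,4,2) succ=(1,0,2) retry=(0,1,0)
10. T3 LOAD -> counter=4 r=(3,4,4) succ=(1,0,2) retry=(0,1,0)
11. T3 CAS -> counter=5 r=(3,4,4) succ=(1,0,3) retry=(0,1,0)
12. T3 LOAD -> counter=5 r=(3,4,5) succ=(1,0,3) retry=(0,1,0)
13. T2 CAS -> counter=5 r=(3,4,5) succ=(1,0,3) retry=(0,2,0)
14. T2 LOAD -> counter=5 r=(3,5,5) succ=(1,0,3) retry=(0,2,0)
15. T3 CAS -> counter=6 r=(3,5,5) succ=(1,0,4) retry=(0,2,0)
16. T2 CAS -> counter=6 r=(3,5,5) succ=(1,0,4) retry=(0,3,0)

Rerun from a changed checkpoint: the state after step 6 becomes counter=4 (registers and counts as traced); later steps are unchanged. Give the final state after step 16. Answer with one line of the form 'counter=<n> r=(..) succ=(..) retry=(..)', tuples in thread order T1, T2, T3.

counter=7 r=(4,6,6) succ=(1,0,4) retry=(0,3,0)

state after step 6 := counter=4 r=(0,1,2) succ=(0,0,2) retry=(0,1,0)
7. T1 LOAD -> counter=4 r=(4,1,2) succ=(0,0,2) retry=(0,1,0)
8. T1 CAS -> counter=5 r=(4,1,2) succ=(1,0,2) retry=(0,1,0)
9. T2 LOAD -> counter=5 r=(4,5,2) succ=(1,0,2) retry=(0,1,0)
10. T3 LOAD -> counter=5 r=(4,5,5) succ=(1,0,2) retry=(0,1,0)
11. T3 CAS -> counter=6 r=(4,5,5) succ=(1,0,3) retry=(0,1,0)
12. T3 LOAD -> counter=6 r=(4,5,6) succ=(1,0,3) retry=(0,1,0)
13. T2 CAS -> counter=6 r=(4,5,6) succ=(1,0,3) retry=(0,2,0)
14. T2 LOAD -> counter=6 r=(4,6,6) succ=(1,0,3) retry=(0,2,0)
15. T3 CAS -> counter=7 r=(4,6,6) succ=(1,0,4) retry=(0,2,0)
16. T2 CAS -> counter=7 r=(4,6,6) succ=(1,0,4) retry=(0,3,0)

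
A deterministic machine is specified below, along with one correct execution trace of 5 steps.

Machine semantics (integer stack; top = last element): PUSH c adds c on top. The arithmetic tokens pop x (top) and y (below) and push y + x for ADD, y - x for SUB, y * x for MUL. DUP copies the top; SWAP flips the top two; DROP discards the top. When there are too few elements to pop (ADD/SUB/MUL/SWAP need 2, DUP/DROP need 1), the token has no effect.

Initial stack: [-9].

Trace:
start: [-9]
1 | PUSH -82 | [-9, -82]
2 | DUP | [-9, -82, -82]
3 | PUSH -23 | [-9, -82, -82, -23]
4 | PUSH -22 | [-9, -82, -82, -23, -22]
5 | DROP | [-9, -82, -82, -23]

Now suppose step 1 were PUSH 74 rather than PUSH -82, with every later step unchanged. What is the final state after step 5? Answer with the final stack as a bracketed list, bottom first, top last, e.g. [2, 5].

[-9, 74, 74, -23]

(re-executing from step 1 with the substitution; state before step 1: [-9])
1 | PUSH 74 | [-9, 74]
2 | DUP | [-9, 74, 74]
3 | PUSH -23 | [-9, 74, 74, -23]
4 | PUSH -22 | [-9, 74, 74, -23, -22]
5 | DROP | [-9, 74, 74, -23]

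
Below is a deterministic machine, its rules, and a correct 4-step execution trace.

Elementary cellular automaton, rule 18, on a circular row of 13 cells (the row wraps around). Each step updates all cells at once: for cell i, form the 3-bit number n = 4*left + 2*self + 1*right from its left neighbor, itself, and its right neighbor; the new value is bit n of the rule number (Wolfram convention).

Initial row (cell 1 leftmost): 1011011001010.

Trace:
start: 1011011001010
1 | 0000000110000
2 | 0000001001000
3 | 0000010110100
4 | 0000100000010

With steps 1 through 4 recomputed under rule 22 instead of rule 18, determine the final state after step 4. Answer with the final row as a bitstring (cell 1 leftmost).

0111100011001

(re-executing steps 1..4 under rule 22; state before step 1: 1011011001010)
1 | 1000000111010
2 | 1100001000010
3 | 0010011100110
4 | 0111100011001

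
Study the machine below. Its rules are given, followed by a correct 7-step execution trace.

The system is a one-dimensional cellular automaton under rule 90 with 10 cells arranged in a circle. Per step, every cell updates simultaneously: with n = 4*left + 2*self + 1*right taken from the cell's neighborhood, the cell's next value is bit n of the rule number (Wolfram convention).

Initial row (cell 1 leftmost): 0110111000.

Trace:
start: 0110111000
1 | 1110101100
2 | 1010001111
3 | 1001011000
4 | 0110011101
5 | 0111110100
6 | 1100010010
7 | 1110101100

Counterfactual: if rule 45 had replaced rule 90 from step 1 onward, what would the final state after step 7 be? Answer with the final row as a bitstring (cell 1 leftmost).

(re-executing steps 1..7 under rule 45; state before step 1: 0110111000)
1 | 0101100011
2 | 1111001010
3 | 1000001111
4 | 0011101000
5 | 1010011011
6 | 0110010110
7 | 0100011100

0100011100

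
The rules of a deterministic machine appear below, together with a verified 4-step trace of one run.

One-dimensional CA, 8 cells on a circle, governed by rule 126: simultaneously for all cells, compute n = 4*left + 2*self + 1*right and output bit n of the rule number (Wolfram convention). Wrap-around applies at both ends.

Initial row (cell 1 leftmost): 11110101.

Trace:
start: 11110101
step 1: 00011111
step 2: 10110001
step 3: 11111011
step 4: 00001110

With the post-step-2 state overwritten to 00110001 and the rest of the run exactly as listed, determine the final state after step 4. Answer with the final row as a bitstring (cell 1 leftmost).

00001110

state after step 2 := 00110001
step 3: 11111011
step 4: 00001110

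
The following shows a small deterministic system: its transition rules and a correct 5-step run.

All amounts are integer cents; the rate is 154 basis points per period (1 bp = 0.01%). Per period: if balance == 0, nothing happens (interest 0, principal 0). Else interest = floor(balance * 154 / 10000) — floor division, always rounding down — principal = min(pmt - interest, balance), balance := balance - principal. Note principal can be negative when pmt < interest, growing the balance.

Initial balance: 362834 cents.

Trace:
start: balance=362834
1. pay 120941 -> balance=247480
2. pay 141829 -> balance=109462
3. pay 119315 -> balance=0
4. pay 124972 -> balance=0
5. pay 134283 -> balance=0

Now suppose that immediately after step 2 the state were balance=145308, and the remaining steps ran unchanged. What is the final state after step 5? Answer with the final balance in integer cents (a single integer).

0

state after step 2 := balance=145308
3. pay 119315 -> balance=28230
4. pay 124972 -> balance=0
5. pay 134283 -> balance=0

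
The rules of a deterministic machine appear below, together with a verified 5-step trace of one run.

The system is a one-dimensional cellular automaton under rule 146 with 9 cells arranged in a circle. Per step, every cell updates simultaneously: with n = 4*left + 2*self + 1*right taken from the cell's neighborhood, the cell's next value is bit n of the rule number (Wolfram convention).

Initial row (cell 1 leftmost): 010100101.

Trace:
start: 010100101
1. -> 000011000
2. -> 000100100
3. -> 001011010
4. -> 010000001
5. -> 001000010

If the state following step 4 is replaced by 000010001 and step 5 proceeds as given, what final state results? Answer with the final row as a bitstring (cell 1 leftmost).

100101010

state after step 4 := 000010001
5. -> 100101010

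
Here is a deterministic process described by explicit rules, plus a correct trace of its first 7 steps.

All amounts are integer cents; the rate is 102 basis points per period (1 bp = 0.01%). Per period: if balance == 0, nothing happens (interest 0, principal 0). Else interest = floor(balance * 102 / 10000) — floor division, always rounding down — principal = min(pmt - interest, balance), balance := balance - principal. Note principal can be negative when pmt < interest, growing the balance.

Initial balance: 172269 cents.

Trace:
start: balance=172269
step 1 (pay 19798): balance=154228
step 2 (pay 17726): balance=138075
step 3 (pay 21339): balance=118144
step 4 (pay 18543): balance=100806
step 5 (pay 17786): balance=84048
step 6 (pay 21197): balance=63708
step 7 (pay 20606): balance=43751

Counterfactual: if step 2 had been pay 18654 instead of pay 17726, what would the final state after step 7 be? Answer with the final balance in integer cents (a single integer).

42773

(re-executing from step 2 with the substitution; state before step 2: balance=154228)
step 2 (pay 18654): balance=137147
step 3 (pay 21339): balance=117206
step 4 (pay 18543): balance=99858
step 5 (pay 17786): balance=83090
step 6 (pay 21197): balance=62740
step 7 (pay 20606): balance=42773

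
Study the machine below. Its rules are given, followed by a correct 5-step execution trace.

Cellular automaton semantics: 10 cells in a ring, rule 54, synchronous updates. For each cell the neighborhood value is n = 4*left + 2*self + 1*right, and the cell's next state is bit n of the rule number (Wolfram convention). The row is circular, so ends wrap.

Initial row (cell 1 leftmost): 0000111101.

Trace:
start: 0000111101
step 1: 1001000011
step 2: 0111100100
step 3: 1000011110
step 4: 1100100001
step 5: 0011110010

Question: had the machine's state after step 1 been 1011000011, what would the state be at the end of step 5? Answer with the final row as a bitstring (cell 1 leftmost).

state after step 1 := 1011000011
step 2: 0100100100
step 3: 1111111110
step 4: 0000000001
step 5: 1000000011

1000000011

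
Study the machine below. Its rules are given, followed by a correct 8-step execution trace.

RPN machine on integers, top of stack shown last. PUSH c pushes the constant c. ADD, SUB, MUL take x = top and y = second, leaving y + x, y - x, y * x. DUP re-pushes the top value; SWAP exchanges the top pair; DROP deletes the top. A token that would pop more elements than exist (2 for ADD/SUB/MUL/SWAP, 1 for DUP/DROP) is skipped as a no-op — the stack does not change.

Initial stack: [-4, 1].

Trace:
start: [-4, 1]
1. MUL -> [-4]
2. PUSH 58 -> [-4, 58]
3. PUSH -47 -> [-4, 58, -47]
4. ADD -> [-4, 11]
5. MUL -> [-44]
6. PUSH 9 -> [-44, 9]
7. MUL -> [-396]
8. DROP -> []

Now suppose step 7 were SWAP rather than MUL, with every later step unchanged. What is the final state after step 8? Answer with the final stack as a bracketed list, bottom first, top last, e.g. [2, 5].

[9]

(re-executing from step 7 with the substitution; state before step 7: [-44, 9])
7. SWAP -> [9, -44]
8. DROP -> [9]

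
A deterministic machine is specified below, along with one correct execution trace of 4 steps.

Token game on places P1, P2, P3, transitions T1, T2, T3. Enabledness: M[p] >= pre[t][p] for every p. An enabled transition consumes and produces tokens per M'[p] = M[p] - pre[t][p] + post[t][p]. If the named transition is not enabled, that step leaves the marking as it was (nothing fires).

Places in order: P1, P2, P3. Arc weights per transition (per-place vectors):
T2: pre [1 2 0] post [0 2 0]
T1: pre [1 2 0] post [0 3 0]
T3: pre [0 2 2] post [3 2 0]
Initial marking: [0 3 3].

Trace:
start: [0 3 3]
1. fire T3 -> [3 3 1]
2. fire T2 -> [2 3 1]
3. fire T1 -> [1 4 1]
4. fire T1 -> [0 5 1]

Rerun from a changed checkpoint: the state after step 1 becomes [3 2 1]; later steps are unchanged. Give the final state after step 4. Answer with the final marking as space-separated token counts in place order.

0 4 1

state after step 1 := [3 2 1]
2. fire T2 -> [2 2 1]
3. fire T1 -> [1 3 1]
4. fire T1 -> [0 4 1]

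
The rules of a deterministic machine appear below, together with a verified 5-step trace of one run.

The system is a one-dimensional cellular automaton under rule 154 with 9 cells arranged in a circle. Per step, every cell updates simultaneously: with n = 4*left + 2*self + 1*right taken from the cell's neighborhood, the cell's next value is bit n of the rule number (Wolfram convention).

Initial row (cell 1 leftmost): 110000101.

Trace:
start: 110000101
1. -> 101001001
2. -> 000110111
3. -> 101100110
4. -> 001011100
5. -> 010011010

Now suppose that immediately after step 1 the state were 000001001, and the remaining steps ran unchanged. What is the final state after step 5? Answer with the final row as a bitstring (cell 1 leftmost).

010110000

state after step 1 := 000001001
2. -> 100010110
3. -> 010100100
4. -> 100011010
5. -> 010110000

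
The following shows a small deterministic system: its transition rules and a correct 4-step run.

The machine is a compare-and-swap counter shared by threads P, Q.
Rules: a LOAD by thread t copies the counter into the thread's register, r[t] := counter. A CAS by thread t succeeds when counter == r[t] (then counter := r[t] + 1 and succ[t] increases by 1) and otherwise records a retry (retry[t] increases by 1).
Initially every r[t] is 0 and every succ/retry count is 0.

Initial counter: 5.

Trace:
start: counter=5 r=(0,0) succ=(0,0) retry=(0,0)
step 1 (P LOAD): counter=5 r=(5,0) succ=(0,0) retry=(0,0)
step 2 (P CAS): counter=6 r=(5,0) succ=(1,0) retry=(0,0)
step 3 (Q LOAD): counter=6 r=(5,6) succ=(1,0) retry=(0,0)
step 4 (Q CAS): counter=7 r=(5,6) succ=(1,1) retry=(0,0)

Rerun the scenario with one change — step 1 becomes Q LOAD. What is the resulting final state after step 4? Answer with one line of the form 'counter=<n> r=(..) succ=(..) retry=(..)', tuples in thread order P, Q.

counter=6 r=(0,5) succ=(0,1) retry=(1,0)

(re-executing from step 1 with the substitution; state before step 1: counter=5 r=(0,0) succ=(0,0) retry=(0,0))
step 1 (Q LOAD): counter=5 r=(0,5) succ=(0,0) retry=(0,0)
step 2 (P CAS): counter=5 r=(0,5) succ=(0,0) retry=(1,0)
step 3 (Q LOAD): counter=5 r=(0,5) succ=(0,0) retry=(1,0)
step 4 (Q CAS): counter=6 r=(0,5) succ=(0,1) retry=(1,0)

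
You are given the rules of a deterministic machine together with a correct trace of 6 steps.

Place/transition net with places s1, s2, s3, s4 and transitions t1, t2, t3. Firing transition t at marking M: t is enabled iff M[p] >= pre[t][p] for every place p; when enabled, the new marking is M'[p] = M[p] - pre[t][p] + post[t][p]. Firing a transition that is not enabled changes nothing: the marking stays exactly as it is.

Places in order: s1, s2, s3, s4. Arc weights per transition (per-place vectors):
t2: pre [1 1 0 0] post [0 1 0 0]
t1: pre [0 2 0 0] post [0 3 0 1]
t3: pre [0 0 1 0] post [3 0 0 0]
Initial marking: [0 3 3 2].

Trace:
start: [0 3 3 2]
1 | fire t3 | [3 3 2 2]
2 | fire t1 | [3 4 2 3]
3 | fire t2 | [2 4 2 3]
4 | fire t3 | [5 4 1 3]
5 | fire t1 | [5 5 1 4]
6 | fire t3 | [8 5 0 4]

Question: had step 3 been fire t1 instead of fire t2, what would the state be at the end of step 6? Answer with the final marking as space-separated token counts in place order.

(re-executing from step 3 with the substitution; state before step 3: [3 4 2 3])
3 | fire t1 | [3 5 2 4]
4 | fire t3 | [6 5 1 4]
5 | fire t1 | [6 6 1 5]
6 | fire t3 | [9 6 0 5]

9 6 0 5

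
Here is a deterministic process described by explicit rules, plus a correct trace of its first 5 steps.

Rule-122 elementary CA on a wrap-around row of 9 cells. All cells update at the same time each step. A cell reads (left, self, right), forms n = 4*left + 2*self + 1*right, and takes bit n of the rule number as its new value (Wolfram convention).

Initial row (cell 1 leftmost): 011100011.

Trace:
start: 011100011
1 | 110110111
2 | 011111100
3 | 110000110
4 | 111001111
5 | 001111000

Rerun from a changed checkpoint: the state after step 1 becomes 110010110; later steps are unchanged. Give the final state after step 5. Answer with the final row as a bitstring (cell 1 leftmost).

state after step 1 := 110010110
2 | 111101111
3 | 000111000
4 | 001101100
5 | 011111110

011111110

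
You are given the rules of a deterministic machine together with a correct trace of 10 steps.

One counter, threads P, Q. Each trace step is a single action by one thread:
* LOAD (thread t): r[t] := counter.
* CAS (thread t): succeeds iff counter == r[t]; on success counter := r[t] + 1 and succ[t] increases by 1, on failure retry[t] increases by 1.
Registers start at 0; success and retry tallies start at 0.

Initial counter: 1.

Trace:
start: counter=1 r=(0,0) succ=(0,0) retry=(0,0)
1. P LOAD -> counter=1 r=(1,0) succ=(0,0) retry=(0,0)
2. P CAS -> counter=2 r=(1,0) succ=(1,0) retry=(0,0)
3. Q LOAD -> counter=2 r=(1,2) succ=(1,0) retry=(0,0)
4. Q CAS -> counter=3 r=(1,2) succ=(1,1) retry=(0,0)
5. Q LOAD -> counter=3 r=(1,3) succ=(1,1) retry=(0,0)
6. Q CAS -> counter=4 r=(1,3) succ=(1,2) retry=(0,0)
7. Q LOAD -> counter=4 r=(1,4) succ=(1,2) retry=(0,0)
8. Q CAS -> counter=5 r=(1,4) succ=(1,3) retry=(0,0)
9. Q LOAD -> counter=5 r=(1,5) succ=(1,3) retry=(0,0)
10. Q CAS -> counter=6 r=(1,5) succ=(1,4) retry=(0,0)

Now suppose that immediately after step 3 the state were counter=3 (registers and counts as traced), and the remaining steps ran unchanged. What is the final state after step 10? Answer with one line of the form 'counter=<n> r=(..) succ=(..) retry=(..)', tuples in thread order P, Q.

counter=6 r=(1,5) succ=(1,3) retry=(0,1)

state after step 3 := counter=3 r=(1,2) succ=(1,0) retry=(0,0)
4. Q CAS -> counter=3 r=(1,2) succ=(1,0) retry=(0,1)
5. Q LOAD -> counter=3 r=(1,3) succ=(1,0) retry=(0,1)
6. Q CAS -> counter=4 r=(1,3) succ=(1,1) retry=(0,1)
7. Q LOAD -> counter=4 r=(1,4) succ=(1,1) retry=(0,1)
8. Q CAS -> counter=5 r=(1,4) succ=(1,2) retry=(0,1)
9. Q LOAD -> counter=5 r=(1,5) succ=(1,2) retry=(0,1)
10. Q CAS -> counter=6 r=(1,5) succ=(1,3) retry=(0,1)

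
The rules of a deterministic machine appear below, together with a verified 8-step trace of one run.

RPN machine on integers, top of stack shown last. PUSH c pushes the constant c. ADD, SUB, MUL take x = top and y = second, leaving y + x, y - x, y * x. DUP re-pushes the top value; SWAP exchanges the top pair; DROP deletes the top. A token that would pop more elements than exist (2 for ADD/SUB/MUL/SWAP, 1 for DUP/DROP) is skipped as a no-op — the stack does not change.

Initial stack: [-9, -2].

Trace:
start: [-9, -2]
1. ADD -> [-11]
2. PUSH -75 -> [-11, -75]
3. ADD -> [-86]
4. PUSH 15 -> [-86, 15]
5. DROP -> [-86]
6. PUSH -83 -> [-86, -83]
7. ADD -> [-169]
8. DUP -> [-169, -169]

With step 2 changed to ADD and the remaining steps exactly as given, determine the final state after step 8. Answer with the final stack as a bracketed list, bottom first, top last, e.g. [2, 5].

(re-executing from step 2 with the substitution; state before step 2: [-11])
2. ADD -> [-11]
3. ADD -> [-11]
4. PUSH 15 -> [-11, 15]
5. DROP -> [-11]
6. PUSH -83 -> [-11, -83]
7. ADD -> [-94]
8. DUP -> [-94, -94]

[-94, -94]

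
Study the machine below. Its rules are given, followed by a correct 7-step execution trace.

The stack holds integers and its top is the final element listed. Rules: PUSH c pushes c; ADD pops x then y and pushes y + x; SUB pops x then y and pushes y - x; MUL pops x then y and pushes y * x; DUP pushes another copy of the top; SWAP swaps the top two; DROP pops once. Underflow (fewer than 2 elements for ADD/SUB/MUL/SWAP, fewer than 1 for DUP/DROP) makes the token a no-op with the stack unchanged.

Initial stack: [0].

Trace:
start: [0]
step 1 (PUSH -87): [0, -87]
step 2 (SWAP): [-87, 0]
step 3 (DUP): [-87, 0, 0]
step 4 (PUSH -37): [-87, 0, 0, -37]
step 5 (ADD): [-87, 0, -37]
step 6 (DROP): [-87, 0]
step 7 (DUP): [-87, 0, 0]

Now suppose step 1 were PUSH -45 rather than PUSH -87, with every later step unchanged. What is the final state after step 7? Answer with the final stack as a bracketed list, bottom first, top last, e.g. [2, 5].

(re-executing from step 1 with the substitution; state before step 1: [0])
step 1 (PUSH -45): [0, -45]
step 2 (SWAP): [-45, 0]
step 3 (DUP): [-45, 0, 0]
step 4 (PUSH -37): [-45, 0, 0, -37]
step 5 (ADD): [-45, 0, -37]
step 6 (DROP): [-45, 0]
step 7 (DUP): [-45, 0, 0]

[-45, 0, 0]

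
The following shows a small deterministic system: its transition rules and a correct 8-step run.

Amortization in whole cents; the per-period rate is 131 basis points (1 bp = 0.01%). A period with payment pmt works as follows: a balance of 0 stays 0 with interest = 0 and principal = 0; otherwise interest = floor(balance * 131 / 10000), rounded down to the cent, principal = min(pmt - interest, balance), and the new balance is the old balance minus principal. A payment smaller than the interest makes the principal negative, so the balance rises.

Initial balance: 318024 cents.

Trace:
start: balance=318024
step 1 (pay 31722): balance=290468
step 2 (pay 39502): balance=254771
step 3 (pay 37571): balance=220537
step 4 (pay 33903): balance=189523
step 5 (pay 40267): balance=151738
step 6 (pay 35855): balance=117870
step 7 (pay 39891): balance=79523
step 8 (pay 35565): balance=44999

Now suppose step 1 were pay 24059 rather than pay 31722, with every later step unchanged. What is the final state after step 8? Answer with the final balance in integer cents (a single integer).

53394

(re-executing from step 1 with the substitution; state before step 1: balance=318024)
step 1 (pay 24059): balance=298131
step 2 (pay 39502): balance=262534
step 3 (pay 37571): balance=228402
step 4 (pay 33903): balance=197491
step 5 (pay 40267): balance=159811
step 6 (pay 35855): balance=126049
step 7 (pay 39891): balance=87809
step 8 (pay 35565): balance=53394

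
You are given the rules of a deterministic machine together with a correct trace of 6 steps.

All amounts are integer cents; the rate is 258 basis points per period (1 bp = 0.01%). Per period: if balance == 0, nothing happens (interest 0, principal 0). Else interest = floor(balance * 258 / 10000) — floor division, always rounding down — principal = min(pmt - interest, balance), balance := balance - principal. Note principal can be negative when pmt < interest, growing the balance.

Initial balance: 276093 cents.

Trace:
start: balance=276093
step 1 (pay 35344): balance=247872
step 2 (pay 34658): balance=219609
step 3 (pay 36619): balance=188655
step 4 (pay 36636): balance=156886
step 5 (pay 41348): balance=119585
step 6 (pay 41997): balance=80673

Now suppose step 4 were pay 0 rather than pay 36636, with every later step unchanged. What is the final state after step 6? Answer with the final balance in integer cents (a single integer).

(re-executing from step 4 with the substitution; state before step 4: balance=188655)
step 4 (pay 0): balance=193522
step 5 (pay 41348): balance=157166
step 6 (pay 41997): balance=119223

119223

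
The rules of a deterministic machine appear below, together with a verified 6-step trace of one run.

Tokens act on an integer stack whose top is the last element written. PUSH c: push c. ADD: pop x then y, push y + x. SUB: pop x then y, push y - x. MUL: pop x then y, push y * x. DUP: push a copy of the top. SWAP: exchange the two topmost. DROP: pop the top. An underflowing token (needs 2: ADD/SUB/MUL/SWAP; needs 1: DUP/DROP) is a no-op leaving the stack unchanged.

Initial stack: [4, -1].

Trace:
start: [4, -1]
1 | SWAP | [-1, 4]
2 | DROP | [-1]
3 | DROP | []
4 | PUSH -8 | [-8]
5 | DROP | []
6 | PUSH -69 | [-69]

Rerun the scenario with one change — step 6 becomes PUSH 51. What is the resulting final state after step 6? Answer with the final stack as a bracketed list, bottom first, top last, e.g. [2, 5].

(re-executing from step 6 with the substitution; state before step 6: [])
6 | PUSH 51 | [51]

[51]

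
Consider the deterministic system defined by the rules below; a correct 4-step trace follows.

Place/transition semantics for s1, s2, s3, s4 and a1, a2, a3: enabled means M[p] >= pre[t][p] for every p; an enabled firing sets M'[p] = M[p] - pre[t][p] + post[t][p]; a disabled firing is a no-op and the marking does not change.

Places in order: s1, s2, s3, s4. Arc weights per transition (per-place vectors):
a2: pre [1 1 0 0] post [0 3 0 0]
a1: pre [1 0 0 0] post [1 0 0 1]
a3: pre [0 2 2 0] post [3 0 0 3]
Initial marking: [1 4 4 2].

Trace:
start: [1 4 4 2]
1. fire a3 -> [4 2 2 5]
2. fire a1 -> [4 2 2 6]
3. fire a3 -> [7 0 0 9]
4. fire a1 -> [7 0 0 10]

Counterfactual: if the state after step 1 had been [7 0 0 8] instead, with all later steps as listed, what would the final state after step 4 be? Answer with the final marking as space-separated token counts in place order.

state after step 1 := [7 0 0 8]
2. fire a1 -> [7 0 0 9]
3. fire a3 -> [7 0 0 9]
4. fire a1 -> [7 0 0 10]

7 0 0 10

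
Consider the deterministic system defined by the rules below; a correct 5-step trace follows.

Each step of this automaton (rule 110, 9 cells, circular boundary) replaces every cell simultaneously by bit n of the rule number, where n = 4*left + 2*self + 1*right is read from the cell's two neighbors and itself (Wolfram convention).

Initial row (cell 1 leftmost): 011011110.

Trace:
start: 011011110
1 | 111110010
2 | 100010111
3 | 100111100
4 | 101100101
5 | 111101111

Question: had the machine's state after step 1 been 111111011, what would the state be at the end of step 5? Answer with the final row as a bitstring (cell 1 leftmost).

state after step 1 := 111111011
2 | 000001110
3 | 000011010
4 | 000111110
5 | 001100010

001100010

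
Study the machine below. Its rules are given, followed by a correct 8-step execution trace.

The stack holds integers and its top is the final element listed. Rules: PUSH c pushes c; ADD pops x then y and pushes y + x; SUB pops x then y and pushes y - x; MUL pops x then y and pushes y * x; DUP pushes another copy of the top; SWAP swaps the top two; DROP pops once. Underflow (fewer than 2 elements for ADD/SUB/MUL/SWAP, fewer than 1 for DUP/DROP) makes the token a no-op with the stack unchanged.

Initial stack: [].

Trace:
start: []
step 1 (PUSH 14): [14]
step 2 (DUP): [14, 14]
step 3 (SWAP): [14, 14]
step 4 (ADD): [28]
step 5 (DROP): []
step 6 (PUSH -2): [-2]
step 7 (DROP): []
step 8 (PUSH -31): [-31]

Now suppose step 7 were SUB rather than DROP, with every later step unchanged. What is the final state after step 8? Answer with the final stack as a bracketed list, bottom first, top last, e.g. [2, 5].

(re-executing from step 7 with the substitution; state before step 7: [-2])
step 7 (SUB): [-2]
step 8 (PUSH -31): [-2, -31]

[-2, -31]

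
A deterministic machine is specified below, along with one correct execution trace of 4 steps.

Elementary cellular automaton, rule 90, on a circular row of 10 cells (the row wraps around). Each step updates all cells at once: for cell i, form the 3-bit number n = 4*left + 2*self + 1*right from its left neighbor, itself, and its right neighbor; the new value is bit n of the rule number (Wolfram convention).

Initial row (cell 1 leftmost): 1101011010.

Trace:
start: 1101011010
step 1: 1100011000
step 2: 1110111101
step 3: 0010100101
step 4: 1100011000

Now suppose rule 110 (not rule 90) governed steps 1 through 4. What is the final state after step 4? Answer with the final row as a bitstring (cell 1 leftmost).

0000000000

(re-executing steps 1..4 under rule 110; state before step 1: 1101011010)
step 1: 1111111111
step 2: 0000000000
step 3: 0000000000
step 4: 0000000000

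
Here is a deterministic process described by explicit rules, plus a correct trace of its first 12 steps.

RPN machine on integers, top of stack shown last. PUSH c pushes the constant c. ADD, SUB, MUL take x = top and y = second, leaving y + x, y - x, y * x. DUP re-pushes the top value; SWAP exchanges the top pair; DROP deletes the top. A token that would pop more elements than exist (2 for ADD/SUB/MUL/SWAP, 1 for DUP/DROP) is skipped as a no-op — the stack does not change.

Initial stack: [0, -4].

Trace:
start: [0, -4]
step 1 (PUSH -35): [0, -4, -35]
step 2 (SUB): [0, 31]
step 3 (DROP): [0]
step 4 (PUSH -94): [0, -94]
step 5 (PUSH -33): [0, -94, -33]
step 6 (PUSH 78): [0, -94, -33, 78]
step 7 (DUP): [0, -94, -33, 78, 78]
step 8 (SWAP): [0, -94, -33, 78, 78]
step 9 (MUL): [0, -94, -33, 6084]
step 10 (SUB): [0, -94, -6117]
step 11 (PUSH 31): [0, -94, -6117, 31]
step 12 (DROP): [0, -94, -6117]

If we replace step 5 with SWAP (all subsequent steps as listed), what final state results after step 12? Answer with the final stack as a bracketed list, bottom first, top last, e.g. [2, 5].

(re-executing from step 5 with the substitution; state before step 5: [0, -94])
step 5 (SWAP): [-94, 0]
step 6 (PUSH 78): [-94, 0, 78]
step 7 (DUP): [-94, 0, 78, 78]
step 8 (SWAP): [-94, 0, 78, 78]
step 9 (MUL): [-94, 0, 6084]
step 10 (SUB): [-94, -6084]
step 11 (PUSH 31): [-94, -6084, 31]
step 12 (DROP): [-94, -6084]

[-94, -6084]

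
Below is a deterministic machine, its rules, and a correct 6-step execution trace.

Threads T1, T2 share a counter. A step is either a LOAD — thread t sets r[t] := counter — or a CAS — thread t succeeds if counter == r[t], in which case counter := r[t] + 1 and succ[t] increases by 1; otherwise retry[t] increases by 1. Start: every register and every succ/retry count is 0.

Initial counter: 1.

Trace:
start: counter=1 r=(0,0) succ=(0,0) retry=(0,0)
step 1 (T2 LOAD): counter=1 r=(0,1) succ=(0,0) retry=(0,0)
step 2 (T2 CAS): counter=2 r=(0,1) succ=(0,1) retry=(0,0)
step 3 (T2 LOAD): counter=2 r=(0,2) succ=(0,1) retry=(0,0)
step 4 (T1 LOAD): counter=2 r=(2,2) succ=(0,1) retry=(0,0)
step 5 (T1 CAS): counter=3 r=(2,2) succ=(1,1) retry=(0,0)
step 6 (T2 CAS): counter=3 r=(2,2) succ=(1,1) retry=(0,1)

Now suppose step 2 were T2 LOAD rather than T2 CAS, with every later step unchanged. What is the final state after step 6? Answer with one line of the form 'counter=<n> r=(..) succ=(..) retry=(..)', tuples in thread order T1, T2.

counter=2 r=(1,1) succ=(1,0) retry=(0,1)

(re-executing from step 2 with the substitution; state before step 2: counter=1 r=(0,1) succ=(0,0) retry=(0,0))
step 2 (T2 LOAD): counter=1 r=(0,1) succ=(0,0) retry=(0,0)
step 3 (T2 LOAD): counter=1 r=(0,1) succ=(0,0) retry=(0,0)
step 4 (T1 LOAD): counter=1 r=(1,1) succ=(0,0) retry=(0,0)
step 5 (T1 CAS): counter=2 r=(1,1) succ=(1,0) retry=(0,0)
step 6 (T2 CAS): counter=2 r=(1,1) succ=(1,0) retry=(0,1)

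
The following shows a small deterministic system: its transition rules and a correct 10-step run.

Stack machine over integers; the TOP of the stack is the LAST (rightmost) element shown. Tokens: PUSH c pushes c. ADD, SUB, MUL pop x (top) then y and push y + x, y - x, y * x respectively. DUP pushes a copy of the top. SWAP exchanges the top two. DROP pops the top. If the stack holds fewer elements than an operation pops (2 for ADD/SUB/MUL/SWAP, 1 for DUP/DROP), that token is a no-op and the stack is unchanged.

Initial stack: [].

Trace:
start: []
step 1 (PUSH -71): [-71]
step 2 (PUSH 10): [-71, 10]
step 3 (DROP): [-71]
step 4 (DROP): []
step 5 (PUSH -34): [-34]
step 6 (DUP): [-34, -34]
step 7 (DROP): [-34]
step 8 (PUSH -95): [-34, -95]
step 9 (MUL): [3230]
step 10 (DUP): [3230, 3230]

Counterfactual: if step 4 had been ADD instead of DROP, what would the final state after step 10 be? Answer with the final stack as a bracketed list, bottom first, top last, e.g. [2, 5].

(re-executing from step 4 with the substitution; state before step 4: [-71])
step 4 (ADD): [-71]
step 5 (PUSH -34): [-71, -34]
step 6 (DUP): [-71, -34, -34]
step 7 (DROP): [-71, -34]
step 8 (PUSH -95): [-71, -34, -95]
step 9 (MUL): [-71, 3230]
step 10 (DUP): [-71, 3230, 3230]

[-71, 3230, 3230]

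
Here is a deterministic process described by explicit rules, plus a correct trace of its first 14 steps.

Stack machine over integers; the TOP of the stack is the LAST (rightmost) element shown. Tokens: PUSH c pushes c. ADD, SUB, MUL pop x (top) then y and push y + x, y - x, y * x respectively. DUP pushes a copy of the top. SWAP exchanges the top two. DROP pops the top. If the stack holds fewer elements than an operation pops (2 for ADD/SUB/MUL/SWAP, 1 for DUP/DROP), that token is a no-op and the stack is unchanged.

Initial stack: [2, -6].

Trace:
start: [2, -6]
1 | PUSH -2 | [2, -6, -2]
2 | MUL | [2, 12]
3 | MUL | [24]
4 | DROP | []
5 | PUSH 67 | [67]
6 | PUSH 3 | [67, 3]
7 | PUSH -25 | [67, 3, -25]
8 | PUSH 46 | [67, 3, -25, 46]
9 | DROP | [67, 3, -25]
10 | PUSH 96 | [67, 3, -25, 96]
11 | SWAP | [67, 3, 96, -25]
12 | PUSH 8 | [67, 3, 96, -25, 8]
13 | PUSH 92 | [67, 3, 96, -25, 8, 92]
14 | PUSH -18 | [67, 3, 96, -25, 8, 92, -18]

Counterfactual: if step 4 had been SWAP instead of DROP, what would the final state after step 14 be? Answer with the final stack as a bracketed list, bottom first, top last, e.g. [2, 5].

[24, 67, 3, 96, -25, 8, 92, -18]

(re-executing from step 4 with the substitution; state before step 4: [24])
4 | SWAP | [24]
5 | PUSH 67 | [24, 67]
6 | PUSH 3 | [24, 67, 3]
7 | PUSH -25 | [24, 67, 3, -25]
8 | PUSH 46 | [24, 67, 3, -25, 46]
9 | DROP | [24, 67, 3, -25]
10 | PUSH 96 | [24, 67, 3, -25, 96]
11 | SWAP | [24, 67, 3, 96, -25]
12 | PUSH 8 | [24, 67, 3, 96, -25, 8]
13 | PUSH 92 | [24, 67, 3, 96, -25, 8, 92]
14 | PUSH -18 | [24, 67, 3, 96, -25, 8, 92, -18]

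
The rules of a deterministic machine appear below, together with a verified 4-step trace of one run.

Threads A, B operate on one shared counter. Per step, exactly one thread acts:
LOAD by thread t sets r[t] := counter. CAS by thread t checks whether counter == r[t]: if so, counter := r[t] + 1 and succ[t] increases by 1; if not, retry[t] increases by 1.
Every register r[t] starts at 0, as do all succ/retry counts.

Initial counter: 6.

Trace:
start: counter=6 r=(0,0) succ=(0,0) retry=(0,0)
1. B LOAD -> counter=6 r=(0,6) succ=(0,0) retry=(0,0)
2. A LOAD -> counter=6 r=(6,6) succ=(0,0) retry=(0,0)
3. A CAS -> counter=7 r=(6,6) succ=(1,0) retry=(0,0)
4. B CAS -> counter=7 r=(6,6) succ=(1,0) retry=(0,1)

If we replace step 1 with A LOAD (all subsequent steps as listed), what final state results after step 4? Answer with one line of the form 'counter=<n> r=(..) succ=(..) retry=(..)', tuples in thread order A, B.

(re-executing from step 1 with the substitution; state before step 1: counter=6 r=(0,0) succ=(0,0) retry=(0,0))
1. A LOAD -> counter=6 r=(6,0) succ=(0,0) retry=(0,0)
2. A LOAD -> counter=6 r=(6,0) succ=(0,0) retry=(0,0)
3. A CAS -> counter=7 r=(6,0) succ=(1,0) retry=(0,0)
4. B CAS -> counter=7 r=(6,0) succ=(1,0) retry=(0,1)

counter=7 r=(6,0) succ=(1,0) retry=(0,1)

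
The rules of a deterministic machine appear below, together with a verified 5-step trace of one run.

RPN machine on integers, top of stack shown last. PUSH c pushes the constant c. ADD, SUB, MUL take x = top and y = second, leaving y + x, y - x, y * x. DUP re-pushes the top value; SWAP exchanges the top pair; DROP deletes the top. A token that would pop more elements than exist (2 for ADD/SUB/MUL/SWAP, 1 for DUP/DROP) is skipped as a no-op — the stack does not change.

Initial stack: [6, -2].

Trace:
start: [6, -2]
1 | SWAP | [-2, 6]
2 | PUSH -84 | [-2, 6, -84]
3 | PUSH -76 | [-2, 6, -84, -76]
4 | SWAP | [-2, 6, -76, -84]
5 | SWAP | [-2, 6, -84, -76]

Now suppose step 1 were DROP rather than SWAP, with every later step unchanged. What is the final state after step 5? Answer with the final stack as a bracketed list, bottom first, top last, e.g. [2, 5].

(re-executing from step 1 with the substitution; state before step 1: [6, -2])
1 | DROP | [6]
2 | PUSH -84 | [6, -84]
3 | PUSH -76 | [6, -84, -76]
4 | SWAP | [6, -76, -84]
5 | SWAP | [6, -84, -76]

[6, -84, -76]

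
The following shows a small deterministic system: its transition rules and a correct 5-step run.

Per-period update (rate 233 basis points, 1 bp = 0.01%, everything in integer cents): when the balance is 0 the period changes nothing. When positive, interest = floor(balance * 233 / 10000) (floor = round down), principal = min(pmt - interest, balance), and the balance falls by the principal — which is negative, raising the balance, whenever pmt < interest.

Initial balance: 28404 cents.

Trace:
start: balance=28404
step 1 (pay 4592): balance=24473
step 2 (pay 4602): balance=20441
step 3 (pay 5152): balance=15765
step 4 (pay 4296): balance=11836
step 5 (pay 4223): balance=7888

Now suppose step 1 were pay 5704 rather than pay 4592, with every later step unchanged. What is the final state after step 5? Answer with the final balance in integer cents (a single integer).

(re-executing from step 1 with the substitution; state before step 1: balance=28404)
step 1 (pay 5704): balance=23361
step 2 (pay 4602): balance=19303
step 3 (pay 5152): balance=14600
step 4 (pay 4296): balance=10644
step 5 (pay 4223): balance=6669

6669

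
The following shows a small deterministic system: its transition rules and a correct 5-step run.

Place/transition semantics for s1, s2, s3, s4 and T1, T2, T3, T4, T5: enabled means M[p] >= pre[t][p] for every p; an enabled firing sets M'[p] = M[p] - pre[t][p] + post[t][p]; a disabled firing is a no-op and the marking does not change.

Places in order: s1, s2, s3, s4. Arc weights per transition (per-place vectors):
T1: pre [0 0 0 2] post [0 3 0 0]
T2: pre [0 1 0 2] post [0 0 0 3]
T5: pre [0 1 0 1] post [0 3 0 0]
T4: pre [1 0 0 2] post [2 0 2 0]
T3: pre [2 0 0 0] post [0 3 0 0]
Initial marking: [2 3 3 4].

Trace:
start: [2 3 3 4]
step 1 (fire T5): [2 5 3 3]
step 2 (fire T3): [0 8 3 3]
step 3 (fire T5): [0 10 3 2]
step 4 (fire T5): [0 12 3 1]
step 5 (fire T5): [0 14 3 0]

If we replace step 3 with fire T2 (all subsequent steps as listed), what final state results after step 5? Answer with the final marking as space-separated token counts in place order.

(re-executing from step 3 with the substitution; state before step 3: [0 8 3 3])
step 3 (fire T2): [0 7 3 4]
step 4 (fire T5): [0 9 3 3]
step 5 (fire T5): [0 11 3 2]

0 11 3 2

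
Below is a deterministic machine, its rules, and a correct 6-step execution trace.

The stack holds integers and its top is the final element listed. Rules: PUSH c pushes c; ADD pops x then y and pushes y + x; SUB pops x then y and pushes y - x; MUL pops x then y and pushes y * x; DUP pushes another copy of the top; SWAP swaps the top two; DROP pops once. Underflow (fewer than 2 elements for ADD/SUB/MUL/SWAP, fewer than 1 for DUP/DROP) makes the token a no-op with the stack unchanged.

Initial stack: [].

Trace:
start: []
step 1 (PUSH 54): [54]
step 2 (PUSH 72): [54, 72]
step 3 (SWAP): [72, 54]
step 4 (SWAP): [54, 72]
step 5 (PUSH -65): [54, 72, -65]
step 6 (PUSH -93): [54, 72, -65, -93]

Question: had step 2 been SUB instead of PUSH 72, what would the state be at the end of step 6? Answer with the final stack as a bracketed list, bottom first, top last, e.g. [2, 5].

[54, -65, -93]

(re-executing from step 2 with the substitution; state before step 2: [54])
step 2 (SUB): [54]
step 3 (SWAP): [54]
step 4 (SWAP): [54]
step 5 (PUSH -65): [54, -65]
step 6 (PUSH -93): [54, -65, -93]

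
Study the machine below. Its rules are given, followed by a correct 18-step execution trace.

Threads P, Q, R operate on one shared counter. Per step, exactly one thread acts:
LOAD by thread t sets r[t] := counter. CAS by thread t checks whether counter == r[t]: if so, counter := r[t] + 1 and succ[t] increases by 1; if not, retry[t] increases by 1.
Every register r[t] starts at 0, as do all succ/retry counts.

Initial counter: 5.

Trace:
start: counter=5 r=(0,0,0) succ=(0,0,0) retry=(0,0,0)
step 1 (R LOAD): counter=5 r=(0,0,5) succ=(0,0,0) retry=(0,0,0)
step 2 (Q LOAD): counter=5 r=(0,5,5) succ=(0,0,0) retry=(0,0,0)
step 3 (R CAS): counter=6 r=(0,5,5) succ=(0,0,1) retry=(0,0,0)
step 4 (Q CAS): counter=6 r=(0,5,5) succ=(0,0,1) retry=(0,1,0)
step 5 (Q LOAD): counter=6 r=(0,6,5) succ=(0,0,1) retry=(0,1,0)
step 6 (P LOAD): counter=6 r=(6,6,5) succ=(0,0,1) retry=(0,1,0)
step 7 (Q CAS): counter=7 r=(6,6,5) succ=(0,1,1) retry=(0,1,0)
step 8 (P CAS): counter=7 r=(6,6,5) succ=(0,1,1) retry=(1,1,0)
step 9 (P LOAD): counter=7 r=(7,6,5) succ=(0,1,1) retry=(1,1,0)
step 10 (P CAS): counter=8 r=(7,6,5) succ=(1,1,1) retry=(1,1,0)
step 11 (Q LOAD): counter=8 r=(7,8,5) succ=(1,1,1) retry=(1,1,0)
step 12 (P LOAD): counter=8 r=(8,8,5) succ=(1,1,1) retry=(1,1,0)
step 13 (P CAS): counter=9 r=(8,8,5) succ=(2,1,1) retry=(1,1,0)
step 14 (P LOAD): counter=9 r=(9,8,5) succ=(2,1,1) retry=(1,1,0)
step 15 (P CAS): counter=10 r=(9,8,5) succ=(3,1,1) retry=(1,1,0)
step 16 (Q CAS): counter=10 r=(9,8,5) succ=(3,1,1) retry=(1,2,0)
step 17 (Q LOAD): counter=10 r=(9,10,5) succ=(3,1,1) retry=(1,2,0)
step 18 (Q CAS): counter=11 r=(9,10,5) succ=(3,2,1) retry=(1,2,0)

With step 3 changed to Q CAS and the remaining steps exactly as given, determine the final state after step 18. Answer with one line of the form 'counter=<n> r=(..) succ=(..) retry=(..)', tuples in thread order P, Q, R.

(re-executing from step 3 with the substitution; state before step 3: counter=5 r=(0,5,5) succ=(0,0,0) retry=(0,0,0))
step 3 (Q CAS): counter=6 r=(0,5,5) succ=(0,1,0) retry=(0,0,0)
step 4 (Q CAS): counter=6 r=(0,5,5) succ=(0,1,0) retry=(0,1,0)
step 5 (Q LOAD): counter=6 r=(0,6,5) succ=(0,1,0) retry=(0,1,0)
step 6 (P LOAD): counter=6 r=(6,6,5) succ=(0,1,0) retry=(0,1,0)
step 7 (Q CAS): counter=7 r=(6,6,5) succ=(0,2,0) retry=(0,1,0)
step 8 (P CAS): counter=7 r=(6,6,5) succ=(0,2,0) retry=(1,1,0)
step 9 (P LOAD): counter=7 r=(7,6,5) succ=(0,2,0) retry=(1,1,0)
step 10 (P CAS): counter=8 r=(7,6,5) succ=(1,2,0) retry=(1,1,0)
step 11 (Q LOAD): counter=8 r=(7,8,5) succ=(1,2,0) retry=(1,1,0)
step 12 (P LOAD): counter=8 r=(8,8,5) succ=(1,2,0) retry=(1,1,0)
step 13 (P CAS): counter=9 r=(8,8,5) succ=(2,2,0) retry=(1,1,0)
step 14 (P LOAD): counter=9 r=(9,8,5) succ=(2,2,0) retry=(1,1,0)
step 15 (P CAS): counter=10 r=(9,8,5) succ=(3,2,0) retry=(1,1,0)
step 16 (Q CAS): counter=10 r=(9,8,5) succ=(3,2,0) retry=(1,2,0)
step 17 (Q LOAD): counter=10 r=(9,10,5) succ=(3,2,0) retry=(1,2,0)
step 18 (Q CAS): counter=11 r=(9,10,5) succ=(3,3,0) retry=(1,2,0)

counter=11 r=(9,10,5) succ=(3,3,0) retry=(1,2,0)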